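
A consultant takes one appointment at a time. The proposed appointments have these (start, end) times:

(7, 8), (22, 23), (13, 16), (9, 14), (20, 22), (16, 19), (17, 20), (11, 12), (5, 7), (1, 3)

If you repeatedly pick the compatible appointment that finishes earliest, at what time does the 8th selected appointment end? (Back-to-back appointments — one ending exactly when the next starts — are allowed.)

By end time: (1,3), (5,7), (7,8), (11,12), (9,14), (13,16), (16,19), (17,20), (20,22), (22,23).
Pick (1,3); next start ≥ 3 → (5,7); next start ≥ 7 → (7,8); next start ≥ 8 → (11,12); next start ≥ 12 → (13,16); next start ≥ 16 → (16,19); next start ≥ 19 → (20,22); next start ≥ 22 → (22,23).
Selected: (1,3) (5,7) (7,8) (11,12) (13,16) (16,19) (20,22) (22,23)

23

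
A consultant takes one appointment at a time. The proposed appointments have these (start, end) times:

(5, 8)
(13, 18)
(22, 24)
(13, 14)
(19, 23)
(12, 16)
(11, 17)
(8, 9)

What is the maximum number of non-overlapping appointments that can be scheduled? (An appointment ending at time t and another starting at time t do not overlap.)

Order by finish time; keep every interval that doesn't clash with the previous kept one.
Sorted by end: (5,8)  (8,9)  (13,14)  (12,16)  (11,17)  (13,18)  (19,23)  (22,24)
take (5,8); take (8,9); take (13,14); skip (12,16); take (19,23); skip (22,24).
Selected 4 appointments.

4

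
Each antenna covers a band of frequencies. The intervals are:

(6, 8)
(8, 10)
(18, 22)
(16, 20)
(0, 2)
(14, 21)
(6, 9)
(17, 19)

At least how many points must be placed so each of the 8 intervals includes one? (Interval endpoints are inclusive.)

3

Sort by right endpoint; whenever an interval is uncovered, place a point at its right end.
By right end: [0,2]  [6,8]  [6,9]  [8,10]  [17,19]  [16,20]  [14,21]  [18,22]
[0,2] uncovered → point at 2; [6,8] uncovered → point at 8; [17,19] uncovered → point at 19.
Points: 2, 8, 19 (3 total).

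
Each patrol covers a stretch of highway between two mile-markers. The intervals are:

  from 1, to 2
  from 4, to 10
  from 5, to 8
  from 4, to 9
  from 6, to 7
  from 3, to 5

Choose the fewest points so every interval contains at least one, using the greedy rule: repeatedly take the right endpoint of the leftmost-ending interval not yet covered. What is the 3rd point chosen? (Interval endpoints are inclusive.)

7

Sort by right endpoint; whenever an interval is uncovered, place a point at its right end.
By right end: [1,2]  [3,5]  [6,7]  [5,8]  [4,9]  [4,10]
[1,2] uncovered → point at 2; [3,5] uncovered → point at 5; [6,7] uncovered → point at 7.
Points: 2, 5, 7 (3 total).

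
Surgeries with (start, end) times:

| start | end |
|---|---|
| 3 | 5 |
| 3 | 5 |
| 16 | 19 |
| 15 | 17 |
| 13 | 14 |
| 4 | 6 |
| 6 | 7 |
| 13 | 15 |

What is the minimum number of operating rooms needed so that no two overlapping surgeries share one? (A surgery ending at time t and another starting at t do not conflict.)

Events (time:±→running): 3:+→1 3:+→2 4:+→3 … peak 3.

3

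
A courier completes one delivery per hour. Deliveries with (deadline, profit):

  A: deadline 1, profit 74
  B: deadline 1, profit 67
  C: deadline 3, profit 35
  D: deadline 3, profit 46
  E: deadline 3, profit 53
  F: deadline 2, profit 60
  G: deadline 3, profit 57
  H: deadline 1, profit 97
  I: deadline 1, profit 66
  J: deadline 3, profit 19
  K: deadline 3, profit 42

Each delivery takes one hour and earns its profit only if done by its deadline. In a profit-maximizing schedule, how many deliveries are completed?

Sort by profit descending; place each in the latest free slot ≤ its deadline.
Profit order: H=97 A=74 B=67 I=66 F=60 G=57 E=53 D=46 K=42 C=35 J=19
Assign: H→slot 1, A skipped, B skipped, I skipped, F→slot 2, G→slot 3, E skipped, D skipped, K skipped, C skipped, J skipped.
Slots: [1:H] [2:F] [3:G]
3 of 11 scheduled.

3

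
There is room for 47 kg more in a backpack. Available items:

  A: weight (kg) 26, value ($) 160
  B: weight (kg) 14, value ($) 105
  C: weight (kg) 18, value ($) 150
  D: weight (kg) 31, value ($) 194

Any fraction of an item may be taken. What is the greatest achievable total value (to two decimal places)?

348.87

Sort by value per unit weight and fill in that order.
Ratios (sorted): C 8.33, B 7.50, D 6.26, A 6.15
take C (18 @ 150); take B (14 @ 105); take 15/31 of D → 93.87. Capacity used 47/47.
Total value = 348.87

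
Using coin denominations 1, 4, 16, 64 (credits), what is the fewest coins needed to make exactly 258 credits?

Greedy: take as many of the largest coin as possible, then repeat with the remainder.
258 − 4×64→2 − 2×1→0
Total coins = 4 + 2 = 6

6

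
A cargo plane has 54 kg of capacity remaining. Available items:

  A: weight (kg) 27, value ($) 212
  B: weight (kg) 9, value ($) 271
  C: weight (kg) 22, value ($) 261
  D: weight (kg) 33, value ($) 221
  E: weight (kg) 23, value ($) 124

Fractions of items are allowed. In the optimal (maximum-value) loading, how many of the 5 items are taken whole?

2

Order: B (271/9=30.11) > C (261/22=11.86) > A (212/27=7.85) > D (221/33=6.70) > E (124/23=5.39)
Fill: take B (9 @ 271) → take C (22 @ 261) → take 23/27 of A → 180.59; 54/54 used.
2 item(s) taken whole; one partial (take 23/27 of A).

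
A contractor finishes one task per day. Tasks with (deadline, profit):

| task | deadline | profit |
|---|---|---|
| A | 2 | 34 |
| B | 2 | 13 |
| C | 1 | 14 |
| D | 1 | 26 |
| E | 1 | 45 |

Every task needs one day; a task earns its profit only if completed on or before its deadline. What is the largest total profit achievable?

79

Sort by profit descending; place each in the latest free slot ≤ its deadline.
By profit: E(d1,45), A(d2,34), D(d1,26), C(d1,14), B(d2,13)
E→slot 1; A→slot 2; D skipped; C skipped; B skipped.
Profit = 45 + 34 = 79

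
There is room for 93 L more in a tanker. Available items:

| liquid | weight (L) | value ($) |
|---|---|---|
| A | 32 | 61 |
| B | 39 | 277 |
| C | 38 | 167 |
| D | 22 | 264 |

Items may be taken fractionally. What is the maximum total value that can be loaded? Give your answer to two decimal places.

681.63

Sort by value per unit weight and fill in that order.
Order: D (264/22=12.00) > B (277/39=7.10) > C (167/38=4.39) > A (61/32=1.91)
Fill: take D (22 @ 264) → take B (39 @ 277) → take 32/38 of C → 140.63; 93/93 used.
Total value = 681.63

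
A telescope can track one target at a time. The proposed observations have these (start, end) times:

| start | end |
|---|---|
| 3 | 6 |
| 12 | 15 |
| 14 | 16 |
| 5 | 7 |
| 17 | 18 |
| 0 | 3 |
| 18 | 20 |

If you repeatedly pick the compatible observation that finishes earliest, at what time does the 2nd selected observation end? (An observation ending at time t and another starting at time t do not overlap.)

6

By end time: (0,3), (3,6), (5,7), (12,15), (14,16), (17,18), (18,20).
Pick (0,3); next start ≥ 3 → (3,6); next start ≥ 6 → (12,15); next start ≥ 15 → (17,18); next start ≥ 18 → (18,20).
Selected: (0,3) (3,6) (12,15) (17,18) (18,20)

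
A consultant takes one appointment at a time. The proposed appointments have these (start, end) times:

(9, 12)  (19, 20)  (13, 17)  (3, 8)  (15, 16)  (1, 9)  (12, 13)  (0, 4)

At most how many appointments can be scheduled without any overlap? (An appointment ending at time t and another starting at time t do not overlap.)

Sort by end time and greedily take each interval whose start is ≥ the last chosen end.
By end time: (0,4), (3,8), (1,9), (9,12), (12,13), (15,16), (13,17), (19,20).
Pick (0,4); next start ≥ 4 → (9,12); next start ≥ 12 → (12,13); next start ≥ 13 → (15,16); next start ≥ 16 → (19,20).
Selected 5 appointments.

5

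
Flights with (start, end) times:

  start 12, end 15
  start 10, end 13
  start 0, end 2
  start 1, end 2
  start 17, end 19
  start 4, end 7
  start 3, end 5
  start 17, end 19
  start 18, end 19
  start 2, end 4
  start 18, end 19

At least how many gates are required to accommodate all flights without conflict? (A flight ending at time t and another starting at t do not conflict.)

4

Count concurrent intervals with a sweep; the peak is the room count.
starts: [0, 1, 2, 3, 4, 10, 12, 17, 17, 18, 18]
ends:   [2, 2, 4, 5, 7, 13, 15, 19, 19, 19, 19]
s0→1 s1→2 e2→1 e2→0 s2→1 s3→2 e4→1 s4→2 e5→1 e7→0 s10→1 s12→2 e13→1 e15→0 s17→1 s17→2 s18→3 s18→4  — peak 4.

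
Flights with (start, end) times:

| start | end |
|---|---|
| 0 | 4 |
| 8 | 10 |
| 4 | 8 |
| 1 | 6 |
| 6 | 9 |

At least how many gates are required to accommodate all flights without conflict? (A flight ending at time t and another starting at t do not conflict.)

2

Count concurrent intervals with a sweep; the peak is the room count.
Events (time:±→running): 0:+→1 1:+→2 … peak 2.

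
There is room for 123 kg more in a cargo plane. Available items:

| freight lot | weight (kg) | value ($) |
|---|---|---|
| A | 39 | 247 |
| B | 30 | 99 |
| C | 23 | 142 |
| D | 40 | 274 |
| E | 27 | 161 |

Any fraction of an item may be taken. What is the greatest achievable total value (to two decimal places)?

788.22

Greedy by value/weight ratio, highest first.
Order: D (274/40=6.85) > A (247/39=6.33) > C (142/23=6.17) > E (161/27=5.96) > B (99/30=3.30)
Fill: take D (40 @ 274) → take A (39 @ 247) → take C (23 @ 142) → take 21/27 of E → 125.22; 123/123 used.
Total value = 788.22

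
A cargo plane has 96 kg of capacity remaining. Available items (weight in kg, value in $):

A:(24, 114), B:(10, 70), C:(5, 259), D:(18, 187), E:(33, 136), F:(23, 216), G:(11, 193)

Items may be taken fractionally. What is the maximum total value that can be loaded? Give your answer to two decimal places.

Ratios (sorted): C 51.80, G 17.55, D 10.39, F 9.39, B 7.00, A 4.75, E 4.12
take C (5 @ 259); take G (11 @ 193); take D (18 @ 187); take F (23 @ 216); take B (10 @ 70); take A (24 @ 114); take 5/33 of E → 20.61. Capacity used 96/96.
Total value = 1059.61

1059.61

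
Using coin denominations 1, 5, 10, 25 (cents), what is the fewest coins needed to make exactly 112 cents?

112 = 4×25 + 1×10 + 2×1
Total coins = 4 + 1 + 2 = 7

7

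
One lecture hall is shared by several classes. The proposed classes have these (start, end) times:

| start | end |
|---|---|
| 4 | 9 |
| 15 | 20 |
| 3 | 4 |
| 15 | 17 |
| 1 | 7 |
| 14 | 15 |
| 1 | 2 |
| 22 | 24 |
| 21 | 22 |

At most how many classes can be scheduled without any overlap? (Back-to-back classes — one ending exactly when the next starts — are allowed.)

7

Sorted by end: (1,2)  (3,4)  (1,7)  (4,9)  (14,15)  (15,17)  (15,20)  (21,22)  (22,24)
take (1,2); take (3,4); take (4,9); take (14,15); take (15,17); skip (15,20); take (21,22); take (22,24).
Selected 7 classes.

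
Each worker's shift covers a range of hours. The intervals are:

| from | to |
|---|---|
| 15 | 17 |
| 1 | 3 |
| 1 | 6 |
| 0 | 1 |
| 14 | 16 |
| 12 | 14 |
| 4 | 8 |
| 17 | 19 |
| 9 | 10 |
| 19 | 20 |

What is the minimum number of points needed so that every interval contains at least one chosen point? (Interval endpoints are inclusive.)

Sorted: [0,1] [1,3] [1,6] [4,8] [9,10] [12,14] [14,16] [15,17] [17,19] [19,20]
{[0,1],[1,3],[1,6]} hit by 1; {[4,8]} hit by 8; {[9,10]} hit by 10; {[12,14],[14,16]} hit by 14; {[15,17],[17,19]} hit by 17; {[19,20]} hit by 20.
Points: 1, 8, 10, 14, 17, 20 (6 total).

6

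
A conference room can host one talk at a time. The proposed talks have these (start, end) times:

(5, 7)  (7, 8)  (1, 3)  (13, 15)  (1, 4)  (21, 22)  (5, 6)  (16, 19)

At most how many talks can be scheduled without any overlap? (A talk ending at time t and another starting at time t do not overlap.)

6

Greedy by earliest finish: after sorting by end time, pick each interval compatible with the last pick.
By end time: (1,3), (1,4), (5,6), (5,7), (7,8), (13,15), (16,19), (21,22).
Pick (1,3); next start ≥ 3 → (5,6); next start ≥ 6 → (7,8); next start ≥ 8 → (13,15); next start ≥ 15 → (16,19); next start ≥ 19 → (21,22).
Selected 6 talks.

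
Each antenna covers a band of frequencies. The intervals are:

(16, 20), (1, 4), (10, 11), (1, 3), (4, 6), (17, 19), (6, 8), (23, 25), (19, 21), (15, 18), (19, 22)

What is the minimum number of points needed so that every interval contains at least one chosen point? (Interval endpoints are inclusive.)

6

Sorted: [1,3] [1,4] [4,6] [6,8] [10,11] [15,18] [17,19] [16,20] [19,21] [19,22] [23,25]
{[1,3],[1,4]} hit by 3; {[4,6],[6,8]} hit by 6; {[10,11]} hit by 11; {[15,18],[17,19],[16,20]} hit by 18; {[19,21],[19,22]} hit by 21; {[23,25]} hit by 25.
Points: 3, 6, 11, 18, 21, 25 (6 total).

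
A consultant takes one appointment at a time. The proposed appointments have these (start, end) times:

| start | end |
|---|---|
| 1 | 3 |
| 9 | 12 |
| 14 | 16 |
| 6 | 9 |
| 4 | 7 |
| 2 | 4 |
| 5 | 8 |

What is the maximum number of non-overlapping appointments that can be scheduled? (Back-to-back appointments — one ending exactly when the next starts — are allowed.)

By end time: (1,3), (2,4), (4,7), (5,8), (6,9), (9,12), (14,16).
Pick (1,3); next start ≥ 3 → (4,7); next start ≥ 7 → (9,12); next start ≥ 12 → (14,16).
Selected 4 appointments.

4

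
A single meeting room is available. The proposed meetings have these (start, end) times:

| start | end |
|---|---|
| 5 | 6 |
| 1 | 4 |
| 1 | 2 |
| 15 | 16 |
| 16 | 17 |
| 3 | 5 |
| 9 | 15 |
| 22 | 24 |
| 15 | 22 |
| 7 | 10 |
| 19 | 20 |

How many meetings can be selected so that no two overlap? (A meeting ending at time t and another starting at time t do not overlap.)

Sorted by end: (1,2)  (1,4)  (3,5)  (5,6)  (7,10)  (9,15)  (15,16)  (16,17)  (19,20)  (15,22)  (22,24)
take (1,2); skip (1,4); take (3,5); take (5,6); take (7,10); take (15,16); take (16,17); take (19,20); skip (15,22); take (22,24).
Selected 8 meetings.

8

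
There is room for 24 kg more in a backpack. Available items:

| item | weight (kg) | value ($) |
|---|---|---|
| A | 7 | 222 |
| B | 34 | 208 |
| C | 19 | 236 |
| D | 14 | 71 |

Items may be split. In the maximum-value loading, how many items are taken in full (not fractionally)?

1

Sort by value per unit weight and fill in that order.
Order: A (222/7=31.71) > C (236/19=12.42) > B (208/34=6.12) > D (71/14=5.07)
Fill: take A (7 @ 222) → take 17/19 of C → 211.16; 24/24 used.
1 item(s) taken whole; one partial (take 17/19 of C).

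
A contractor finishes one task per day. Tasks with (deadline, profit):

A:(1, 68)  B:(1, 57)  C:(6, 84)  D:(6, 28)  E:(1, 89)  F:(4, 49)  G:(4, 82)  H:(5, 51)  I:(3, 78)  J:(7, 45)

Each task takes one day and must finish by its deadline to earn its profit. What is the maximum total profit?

Sort by profit descending; place each in the latest free slot ≤ its deadline.
Profit order: E=89 C=84 G=82 I=78 A=68 B=57 H=51 F=49 J=45 D=28
Assign: E→slot 1, C→slot 6, G→slot 4, I→slot 3, A skipped, B skipped, H→slot 5, F→slot 2, J→slot 7, D skipped.
Slots: [1:E] [2:F] [3:I] [4:G] [5:H] [6:C] [7:J]
Profit = 89 + 49 + 78 + 82 + 51 + 84 + 45 = 478

478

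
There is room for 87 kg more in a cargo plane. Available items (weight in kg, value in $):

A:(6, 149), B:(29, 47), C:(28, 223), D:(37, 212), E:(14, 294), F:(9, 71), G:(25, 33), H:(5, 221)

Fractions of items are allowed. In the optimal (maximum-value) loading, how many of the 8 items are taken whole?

Sort by value per unit weight and fill in that order.
Order: H (221/5=44.20) > A (149/6=24.83) > E (294/14=21.00) > C (223/28=7.96) > F (71/9=7.89) > D (212/37=5.73) > B (47/29=1.62) > G (33/25=1.32)
Fill: take H (5 @ 221) → take A (6 @ 149) → take E (14 @ 294) → take C (28 @ 223) → take F (9 @ 71) → take 25/37 of D → 143.24; 87/87 used.
5 item(s) taken whole; one partial (take 25/37 of D).

5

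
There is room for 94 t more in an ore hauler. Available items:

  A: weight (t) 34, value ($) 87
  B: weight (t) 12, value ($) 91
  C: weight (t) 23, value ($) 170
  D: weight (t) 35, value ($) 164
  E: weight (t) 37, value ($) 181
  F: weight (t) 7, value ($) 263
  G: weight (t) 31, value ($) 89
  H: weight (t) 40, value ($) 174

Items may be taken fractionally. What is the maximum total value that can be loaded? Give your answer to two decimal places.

775.29

Greedy by value/weight ratio, highest first.
Order: F (263/7=37.57) > B (91/12=7.58) > C (170/23=7.39) > E (181/37=4.89) > D (164/35=4.69) > H (174/40=4.35) > G (89/31=2.87) > A (87/34=2.56)
Fill: take F (7 @ 263) → take B (12 @ 91) → take C (23 @ 170) → take E (37 @ 181) → take 15/35 of D → 70.29; 94/94 used.
Total value = 775.29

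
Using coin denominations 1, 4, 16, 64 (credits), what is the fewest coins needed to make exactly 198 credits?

6

Greedy: take as many of the largest coin as possible, then repeat with the remainder.
198 − 3×64→6 − 1×4→2 − 2×1→0
Total coins = 3 + 1 + 2 = 6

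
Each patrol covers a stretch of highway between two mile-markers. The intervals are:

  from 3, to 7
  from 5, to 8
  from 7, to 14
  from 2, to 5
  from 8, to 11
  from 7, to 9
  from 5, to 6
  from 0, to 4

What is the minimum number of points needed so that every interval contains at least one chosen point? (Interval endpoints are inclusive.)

3

By right end: [0,4]  [2,5]  [5,6]  [3,7]  [5,8]  [7,9]  [8,11]  [7,14]
[0,4] uncovered → point at 4; [5,6] uncovered → point at 6; [7,9] uncovered → point at 9.
Points: 4, 6, 9 (3 total).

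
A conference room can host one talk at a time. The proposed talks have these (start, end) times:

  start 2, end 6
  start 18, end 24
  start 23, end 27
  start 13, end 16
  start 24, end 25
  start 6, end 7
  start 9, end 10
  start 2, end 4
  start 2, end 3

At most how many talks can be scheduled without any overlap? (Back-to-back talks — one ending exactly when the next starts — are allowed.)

6

By end time: (2,3), (2,4), (2,6), (6,7), (9,10), (13,16), (18,24), (24,25), (23,27).
Pick (2,3); next start ≥ 3 → (6,7); next start ≥ 7 → (9,10); next start ≥ 10 → (13,16); next start ≥ 16 → (18,24); next start ≥ 24 → (24,25).
Selected 6 talks.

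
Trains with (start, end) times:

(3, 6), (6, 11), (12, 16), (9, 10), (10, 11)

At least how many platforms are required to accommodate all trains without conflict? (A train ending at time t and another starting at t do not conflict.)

starts: [3, 6, 9, 10, 12]
ends:   [6, 10, 11, 11, 16]
s3→1 e6→0 s6→1 s9→2  — peak 2.

2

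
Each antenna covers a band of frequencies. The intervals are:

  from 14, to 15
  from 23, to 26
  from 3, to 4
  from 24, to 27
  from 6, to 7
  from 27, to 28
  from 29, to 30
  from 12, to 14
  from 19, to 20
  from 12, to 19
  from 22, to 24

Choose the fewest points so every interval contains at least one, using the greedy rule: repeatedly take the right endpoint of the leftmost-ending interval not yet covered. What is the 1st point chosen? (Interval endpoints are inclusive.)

By right end: [3,4]  [6,7]  [12,14]  [14,15]  [12,19]  [19,20]  [22,24]  [23,26]  [24,27]  [27,28]  [29,30]
[3,4] uncovered → point at 4; [6,7] uncovered → point at 7; [12,14] uncovered → point at 14; [19,20] uncovered → point at 20; [22,24] uncovered → point at 24; [27,28] uncovered → point at 28; [29,30] uncovered → point at 30.
Points: 4, 7, 14, 20, 24, 28, 30 (7 total).

4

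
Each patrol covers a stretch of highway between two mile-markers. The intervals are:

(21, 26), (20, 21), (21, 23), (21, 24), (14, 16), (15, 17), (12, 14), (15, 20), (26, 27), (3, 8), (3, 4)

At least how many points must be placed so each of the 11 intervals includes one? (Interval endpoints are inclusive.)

5

By right end: [3,4]  [3,8]  [12,14]  [14,16]  [15,17]  [15,20]  [20,21]  [21,23]  [21,24]  [21,26]  [26,27]
[3,4] uncovered → point at 4; [12,14] uncovered → point at 14; [15,17] uncovered → point at 17; [20,21] uncovered → point at 21; [26,27] uncovered → point at 27.
Points: 4, 14, 17, 21, 27 (5 total).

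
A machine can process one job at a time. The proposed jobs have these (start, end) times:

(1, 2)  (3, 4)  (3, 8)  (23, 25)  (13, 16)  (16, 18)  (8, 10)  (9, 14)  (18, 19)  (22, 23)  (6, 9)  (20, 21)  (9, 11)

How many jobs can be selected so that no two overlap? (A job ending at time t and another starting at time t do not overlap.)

10

Sort by end time and greedily take each interval whose start is ≥ the last chosen end.
By end time: (1,2), (3,4), (3,8), (6,9), (8,10), (9,11), (9,14), (13,16), (16,18), (18,19), (20,21), (22,23), (23,25).
Pick (1,2); next start ≥ 2 → (3,4); next start ≥ 4 → (6,9); next start ≥ 9 → (9,11); next start ≥ 11 → (13,16); next start ≥ 16 → (16,18); next start ≥ 18 → (18,19); next start ≥ 19 → (20,21); next start ≥ 21 → (22,23); next start ≥ 23 → (23,25).
Selected 10 jobs.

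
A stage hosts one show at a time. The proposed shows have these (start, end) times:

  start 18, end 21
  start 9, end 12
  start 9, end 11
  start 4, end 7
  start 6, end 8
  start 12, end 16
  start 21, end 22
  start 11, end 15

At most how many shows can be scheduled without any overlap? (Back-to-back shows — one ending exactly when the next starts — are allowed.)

5

Sorted by end: (4,7)  (6,8)  (9,11)  (9,12)  (11,15)  (12,16)  (18,21)  (21,22)
take (4,7); take (9,11); take (11,15); take (18,21); take (21,22).
Selected 5 shows.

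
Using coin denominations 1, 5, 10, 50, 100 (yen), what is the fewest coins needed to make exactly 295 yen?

8

295 − 2×100→95 − 1×50→45 − 4×10→5 − 1×5→0
Total coins = 2 + 1 + 4 + 1 = 8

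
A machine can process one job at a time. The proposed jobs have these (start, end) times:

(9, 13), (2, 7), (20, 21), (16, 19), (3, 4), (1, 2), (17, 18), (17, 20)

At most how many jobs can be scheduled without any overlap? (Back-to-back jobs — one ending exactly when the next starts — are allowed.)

Greedy by earliest finish: after sorting by end time, pick each interval compatible with the last pick.
By end time: (1,2), (3,4), (2,7), (9,13), (17,18), (16,19), (17,20), (20,21).
Pick (1,2); next start ≥ 2 → (3,4); next start ≥ 4 → (9,13); next start ≥ 13 → (17,18); next start ≥ 18 → (20,21).
Selected 5 jobs.

5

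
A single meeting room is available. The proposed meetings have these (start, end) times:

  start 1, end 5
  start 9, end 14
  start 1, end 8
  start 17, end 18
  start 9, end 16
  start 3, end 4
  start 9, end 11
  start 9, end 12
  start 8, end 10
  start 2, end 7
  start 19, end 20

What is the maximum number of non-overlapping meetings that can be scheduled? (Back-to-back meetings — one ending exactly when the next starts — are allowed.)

4

Sort by end time and greedily take each interval whose start is ≥ the last chosen end.
By end time: (3,4), (1,5), (2,7), (1,8), (8,10), (9,11), (9,12), (9,14), (9,16), (17,18), (19,20).
Pick (3,4); next start ≥ 4 → (8,10); next start ≥ 10 → (17,18); next start ≥ 18 → (19,20).
Selected 4 meetings.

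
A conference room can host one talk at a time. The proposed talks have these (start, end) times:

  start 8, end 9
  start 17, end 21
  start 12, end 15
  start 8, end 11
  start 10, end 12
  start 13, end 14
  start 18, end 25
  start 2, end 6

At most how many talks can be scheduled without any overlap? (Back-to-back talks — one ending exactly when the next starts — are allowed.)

Greedy by earliest finish: after sorting by end time, pick each interval compatible with the last pick.
By end time: (2,6), (8,9), (8,11), (10,12), (13,14), (12,15), (17,21), (18,25).
Pick (2,6); next start ≥ 6 → (8,9); next start ≥ 9 → (10,12); next start ≥ 12 → (13,14); next start ≥ 14 → (17,21).
Selected 5 talks.

5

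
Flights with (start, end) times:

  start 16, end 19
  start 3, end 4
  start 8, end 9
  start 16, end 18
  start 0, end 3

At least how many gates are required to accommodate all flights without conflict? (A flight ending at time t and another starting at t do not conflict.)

Count concurrent intervals with a sweep; the peak is the room count.
Events (time:±→running): 0:+→1 3:-→0 3:+→1 4:-→0 8:+→1 9:-→0 16:+→1 16:+→2 … peak 2.

2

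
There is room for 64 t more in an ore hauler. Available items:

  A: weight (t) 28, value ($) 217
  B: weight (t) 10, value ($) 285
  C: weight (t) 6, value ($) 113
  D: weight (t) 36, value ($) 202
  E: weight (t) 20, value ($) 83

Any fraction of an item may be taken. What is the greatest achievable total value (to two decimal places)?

Sort by value per unit weight and fill in that order.
Order: B (285/10=28.50) > C (113/6=18.83) > A (217/28=7.75) > D (202/36=5.61) > E (83/20=4.15)
Fill: take B (10 @ 285) → take C (6 @ 113) → take A (28 @ 217) → take 20/36 of D → 112.22; 64/64 used.
Total value = 727.22

727.22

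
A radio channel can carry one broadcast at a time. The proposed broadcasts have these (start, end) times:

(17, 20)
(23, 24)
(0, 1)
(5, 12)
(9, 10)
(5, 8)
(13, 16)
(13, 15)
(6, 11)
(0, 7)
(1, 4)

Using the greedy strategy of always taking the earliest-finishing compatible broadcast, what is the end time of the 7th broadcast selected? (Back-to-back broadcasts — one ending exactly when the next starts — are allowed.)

24

Sort by end time and greedily take each interval whose start is ≥ the last chosen end.
By end time: (0,1), (1,4), (0,7), (5,8), (9,10), (6,11), (5,12), (13,15), (13,16), (17,20), (23,24).
Pick (0,1); next start ≥ 1 → (1,4); next start ≥ 4 → (5,8); next start ≥ 8 → (9,10); next start ≥ 10 → (13,15); next start ≥ 15 → (17,20); next start ≥ 20 → (23,24).
Selected: (0,1) (1,4) (5,8) (9,10) (13,15) (17,20) (23,24)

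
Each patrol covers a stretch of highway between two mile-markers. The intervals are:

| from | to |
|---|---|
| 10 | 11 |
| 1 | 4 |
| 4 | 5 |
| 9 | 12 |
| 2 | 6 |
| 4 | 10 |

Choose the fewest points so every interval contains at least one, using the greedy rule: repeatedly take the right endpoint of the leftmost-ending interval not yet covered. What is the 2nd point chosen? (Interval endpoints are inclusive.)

11

By right end: [1,4]  [4,5]  [2,6]  [4,10]  [10,11]  [9,12]
[1,4] uncovered → point at 4; [10,11] uncovered → point at 11.
Points: 4, 11 (2 total).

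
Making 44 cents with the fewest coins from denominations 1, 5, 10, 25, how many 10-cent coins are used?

1

Use the largest denomination that fits, subtract, and repeat.
44 − 1×25→19 − 1×10→9 − 1×5→4 − 4×1→0
Count of 10: 1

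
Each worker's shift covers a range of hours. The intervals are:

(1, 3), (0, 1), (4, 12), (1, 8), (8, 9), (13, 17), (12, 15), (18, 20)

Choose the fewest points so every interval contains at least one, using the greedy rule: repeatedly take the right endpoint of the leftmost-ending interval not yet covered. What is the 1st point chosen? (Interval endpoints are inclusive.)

By right end: [0,1]  [1,3]  [1,8]  [8,9]  [4,12]  [12,15]  [13,17]  [18,20]
[0,1] uncovered → point at 1; [8,9] uncovered → point at 9; [12,15] uncovered → point at 15; [18,20] uncovered → point at 20.
Points: 1, 9, 15, 20 (4 total).

1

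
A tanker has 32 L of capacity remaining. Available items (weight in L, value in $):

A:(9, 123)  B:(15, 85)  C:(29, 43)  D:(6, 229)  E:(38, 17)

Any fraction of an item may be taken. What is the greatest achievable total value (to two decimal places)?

Sort by value per unit weight and fill in that order.
Ratios (sorted): D 38.17, A 13.67, B 5.67, C 1.48, E 0.45
take D (6 @ 229); take A (9 @ 123); take B (15 @ 85); take 2/29 of C → 2.97. Capacity used 32/32.
Total value = 439.97

439.97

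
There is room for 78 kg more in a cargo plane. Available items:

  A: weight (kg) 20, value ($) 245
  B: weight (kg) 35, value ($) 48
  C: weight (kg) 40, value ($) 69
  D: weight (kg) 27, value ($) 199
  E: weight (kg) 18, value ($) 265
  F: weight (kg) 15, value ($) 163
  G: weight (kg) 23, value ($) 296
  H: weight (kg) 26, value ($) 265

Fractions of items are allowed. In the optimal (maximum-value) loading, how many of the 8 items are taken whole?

4

Sort by value per unit weight and fill in that order.
Order: E (265/18=14.72) > G (296/23=12.87) > A (245/20=12.25) > F (163/15=10.87) > H (265/26=10.19) > D (199/27=7.37) > C (69/40=1.73) > B (48/35=1.37)
Fill: take E (18 @ 265) → take G (23 @ 296) → take A (20 @ 245) → take F (15 @ 163) → take 2/26 of H → 20.38; 78/78 used.
4 item(s) taken whole; one partial (take 2/26 of H).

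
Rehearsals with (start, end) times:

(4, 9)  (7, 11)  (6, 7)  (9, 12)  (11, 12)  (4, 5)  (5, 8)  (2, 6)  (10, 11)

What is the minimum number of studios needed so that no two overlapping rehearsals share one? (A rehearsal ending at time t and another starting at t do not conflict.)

Count concurrent intervals with a sweep; the peak is the room count.
Events (time:±→running): 2:+→1 4:+→2 4:+→3 … peak 3.

3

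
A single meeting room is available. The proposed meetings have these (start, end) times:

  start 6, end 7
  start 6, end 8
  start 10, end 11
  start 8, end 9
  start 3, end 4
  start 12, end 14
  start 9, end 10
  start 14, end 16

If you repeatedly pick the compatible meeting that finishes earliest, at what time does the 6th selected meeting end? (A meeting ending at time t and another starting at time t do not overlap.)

14

Order by finish time; keep every interval that doesn't clash with the previous kept one.
Sorted by end: (3,4)  (6,7)  (6,8)  (8,9)  (9,10)  (10,11)  (12,14)  (14,16)
take (3,4); take (6,7); take (8,9); take (9,10); take (10,11); take (12,14); take (14,16).
Selected: (3,4) (6,7) (8,9) (9,10) (10,11) (12,14) (14,16)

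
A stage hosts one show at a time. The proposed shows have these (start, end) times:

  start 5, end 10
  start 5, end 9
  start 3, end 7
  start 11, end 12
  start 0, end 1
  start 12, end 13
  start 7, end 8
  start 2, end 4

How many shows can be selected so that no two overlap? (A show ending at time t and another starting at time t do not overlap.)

By end time: (0,1), (2,4), (3,7), (7,8), (5,9), (5,10), (11,12), (12,13).
Pick (0,1); next start ≥ 1 → (2,4); next start ≥ 4 → (7,8); next start ≥ 8 → (11,12); next start ≥ 12 → (12,13).
Selected 5 shows.

5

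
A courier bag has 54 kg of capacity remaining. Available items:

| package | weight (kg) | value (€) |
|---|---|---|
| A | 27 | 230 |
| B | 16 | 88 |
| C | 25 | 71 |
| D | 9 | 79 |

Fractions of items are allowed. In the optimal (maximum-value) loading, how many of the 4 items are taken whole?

3

Sort by value per unit weight and fill in that order.
Ratios (sorted): D 8.78, A 8.52, B 5.50, C 2.84
take D (9 @ 79); take A (27 @ 230); take B (16 @ 88); take 2/25 of C → 5.68. Capacity used 54/54.
3 item(s) taken whole; one partial (take 2/25 of C).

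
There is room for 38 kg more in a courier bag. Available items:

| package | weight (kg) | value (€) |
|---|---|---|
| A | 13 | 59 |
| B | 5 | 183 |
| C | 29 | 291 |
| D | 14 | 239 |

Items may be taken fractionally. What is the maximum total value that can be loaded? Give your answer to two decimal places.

612.66

Greedy by value/weight ratio, highest first.
Ratios (sorted): B 36.60, D 17.07, C 10.03, A 4.54
take B (5 @ 183); take D (14 @ 239); take 19/29 of C → 190.66. Capacity used 38/38.
Total value = 612.66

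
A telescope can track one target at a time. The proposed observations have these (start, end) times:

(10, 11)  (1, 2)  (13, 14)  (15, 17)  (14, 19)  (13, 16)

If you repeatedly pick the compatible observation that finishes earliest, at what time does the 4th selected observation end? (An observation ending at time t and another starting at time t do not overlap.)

Sorted by end: (1,2)  (10,11)  (13,14)  (13,16)  (15,17)  (14,19)
take (1,2); take (10,11); take (13,14); take (15,17).
Selected: (1,2) (10,11) (13,14) (15,17)

17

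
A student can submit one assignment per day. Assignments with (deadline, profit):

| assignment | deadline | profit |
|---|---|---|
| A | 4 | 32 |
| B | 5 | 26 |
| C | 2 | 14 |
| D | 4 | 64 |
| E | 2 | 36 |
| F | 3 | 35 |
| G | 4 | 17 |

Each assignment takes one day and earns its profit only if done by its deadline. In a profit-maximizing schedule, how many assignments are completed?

By profit: D(d4,64), E(d2,36), F(d3,35), A(d4,32), B(d5,26), G(d4,17), C(d2,14)
D→slot 4; E→slot 2; F→slot 3; A→slot 1; B→slot 5; G skipped; C skipped.
5 of 7 scheduled.

5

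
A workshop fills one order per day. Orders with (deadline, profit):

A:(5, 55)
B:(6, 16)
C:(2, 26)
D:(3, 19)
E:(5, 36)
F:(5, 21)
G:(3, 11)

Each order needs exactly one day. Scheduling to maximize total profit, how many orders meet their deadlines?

6

Sort by profit descending; place each in the latest free slot ≤ its deadline.
By profit: A(d5,55), E(d5,36), C(d2,26), F(d5,21), D(d3,19), B(d6,16), G(d3,11)
A→slot 5; E→slot 4; C→slot 2; F→slot 3; D→slot 1; B→slot 6; G skipped.
6 of 7 scheduled.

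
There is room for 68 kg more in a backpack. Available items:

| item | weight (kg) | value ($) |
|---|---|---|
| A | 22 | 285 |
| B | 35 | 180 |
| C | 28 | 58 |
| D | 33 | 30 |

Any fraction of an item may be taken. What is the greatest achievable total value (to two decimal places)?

Sort by value per unit weight and fill in that order.
Order: A (285/22=12.95) > B (180/35=5.14) > C (58/28=2.07) > D (30/33=0.91)
Fill: take A (22 @ 285) → take B (35 @ 180) → take 11/28 of C → 22.79; 68/68 used.
Total value = 487.79

487.79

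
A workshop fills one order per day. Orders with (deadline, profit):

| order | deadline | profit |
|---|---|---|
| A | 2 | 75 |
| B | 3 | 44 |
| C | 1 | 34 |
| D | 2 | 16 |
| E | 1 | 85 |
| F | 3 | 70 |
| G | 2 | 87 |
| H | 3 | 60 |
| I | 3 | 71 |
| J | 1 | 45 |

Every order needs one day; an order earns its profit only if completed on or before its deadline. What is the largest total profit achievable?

243

Take jobs in profit order; each goes to the latest open slot no later than its deadline.
Profit order: G=87 E=85 A=75 I=71 F=70 H=60 J=45 B=44 C=34 D=16
Assign: G→slot 2, E→slot 1, A skipped, I→slot 3, F skipped, H skipped, J skipped, B skipped, C skipped, D skipped.
Slots: [1:E] [2:G] [3:I]
Profit = 85 + 87 + 71 = 243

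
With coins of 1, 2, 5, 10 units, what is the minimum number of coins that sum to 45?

5

45 = 4×10 + 1×5
Total coins = 4 + 1 = 5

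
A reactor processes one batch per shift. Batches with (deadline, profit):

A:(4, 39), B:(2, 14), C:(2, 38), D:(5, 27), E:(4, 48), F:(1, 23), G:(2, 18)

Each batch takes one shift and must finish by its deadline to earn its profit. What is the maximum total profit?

175

Sort by profit descending; place each in the latest free slot ≤ its deadline.
Profit order: E=48 A=39 C=38 D=27 F=23 G=18 B=14
Assign: E→slot 4, A→slot 3, C→slot 2, D→slot 5, F→slot 1, G skipped, B skipped.
Slots: [1:F] [2:C] [3:A] [4:E] [5:D]
Profit = 23 + 38 + 39 + 48 + 27 = 175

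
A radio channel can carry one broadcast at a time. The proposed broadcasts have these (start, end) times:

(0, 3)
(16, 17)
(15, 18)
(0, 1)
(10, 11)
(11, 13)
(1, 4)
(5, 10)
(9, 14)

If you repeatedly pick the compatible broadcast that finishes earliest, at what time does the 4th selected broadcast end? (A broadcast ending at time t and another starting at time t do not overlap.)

By end time: (0,1), (0,3), (1,4), (5,10), (10,11), (11,13), (9,14), (16,17), (15,18).
Pick (0,1); next start ≥ 1 → (1,4); next start ≥ 4 → (5,10); next start ≥ 10 → (10,11); next start ≥ 11 → (11,13); next start ≥ 13 → (16,17).
Selected: (0,1) (1,4) (5,10) (10,11) (11,13) (16,17)

11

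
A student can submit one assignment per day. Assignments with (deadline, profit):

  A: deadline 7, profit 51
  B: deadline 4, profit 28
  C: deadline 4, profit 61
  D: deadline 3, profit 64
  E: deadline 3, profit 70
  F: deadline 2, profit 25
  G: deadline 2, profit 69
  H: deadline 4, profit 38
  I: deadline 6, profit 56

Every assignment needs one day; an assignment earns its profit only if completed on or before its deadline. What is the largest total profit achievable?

Sort by profit descending; place each in the latest free slot ≤ its deadline.
By profit: E(d3,70), G(d2,69), D(d3,64), C(d4,61), I(d6,56), A(d7,51), H(d4,38), B(d4,28), F(d2,25)
E→slot 3; G→slot 2; D→slot 1; C→slot 4; I→slot 6; A→slot 7; H skipped; B skipped; F skipped.
Profit = 64 + 69 + 70 + 61 + 56 + 51 = 371

371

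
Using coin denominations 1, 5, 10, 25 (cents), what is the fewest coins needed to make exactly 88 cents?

Use the largest denomination that fits, subtract, and repeat.
88 = 3×25 + 1×10 + 3×1
Total coins = 3 + 1 + 3 = 7

7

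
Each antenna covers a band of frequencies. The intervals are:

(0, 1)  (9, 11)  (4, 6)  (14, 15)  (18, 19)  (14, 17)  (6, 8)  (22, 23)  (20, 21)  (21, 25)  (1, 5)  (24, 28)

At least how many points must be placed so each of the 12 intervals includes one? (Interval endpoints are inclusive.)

Process intervals by earliest right end; each time one isn't hit yet, stab at its right endpoint.
By right end: [0,1]  [1,5]  [4,6]  [6,8]  [9,11]  [14,15]  [14,17]  [18,19]  [20,21]  [22,23]  [21,25]  [24,28]
[0,1] uncovered → point at 1; [4,6] uncovered → point at 6; [9,11] uncovered → point at 11; [14,15] uncovered → point at 15; [18,19] uncovered → point at 19; [20,21] uncovered → point at 21; [22,23] uncovered → point at 23; [24,28] uncovered → point at 28.
Points: 1, 6, 11, 15, 19, 21, 23, 28 (8 total).

8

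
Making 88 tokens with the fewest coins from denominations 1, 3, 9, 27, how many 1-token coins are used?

Use the largest denomination that fits, subtract, and repeat.
88 = 3×27 + 2×3 + 1×1
Count of 1: 1

1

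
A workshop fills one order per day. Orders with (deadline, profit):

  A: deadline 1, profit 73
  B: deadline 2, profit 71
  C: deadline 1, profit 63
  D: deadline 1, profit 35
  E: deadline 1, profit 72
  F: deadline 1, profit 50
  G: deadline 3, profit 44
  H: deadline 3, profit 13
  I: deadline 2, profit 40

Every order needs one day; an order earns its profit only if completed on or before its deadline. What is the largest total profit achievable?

188

Profit order: A=73 E=72 B=71 C=63 F=50 G=44 I=40 D=35 H=13
Assign: A→slot 1, E skipped, B→slot 2, C skipped, F skipped, G→slot 3, I skipped, D skipped, H skipped.
Slots: [1:A] [2:B] [3:G]
Profit = 73 + 71 + 44 = 188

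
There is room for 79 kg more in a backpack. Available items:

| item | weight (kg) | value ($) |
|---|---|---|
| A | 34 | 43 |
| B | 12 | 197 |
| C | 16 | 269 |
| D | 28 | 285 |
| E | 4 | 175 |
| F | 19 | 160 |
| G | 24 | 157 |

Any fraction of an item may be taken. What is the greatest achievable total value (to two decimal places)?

Greedy by value/weight ratio, highest first.
Ratios (sorted): E 43.75, C 16.81, B 16.42, D 10.18, F 8.42, G 6.54, A 1.26
take E (4 @ 175); take C (16 @ 269); take B (12 @ 197); take D (28 @ 285); take F (19 @ 160). Capacity used 79/79.
Total value = 1086.00

1086.00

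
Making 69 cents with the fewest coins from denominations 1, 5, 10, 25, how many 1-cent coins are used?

4

69 = 2×25 + 1×10 + 1×5 + 4×1
Count of 1: 4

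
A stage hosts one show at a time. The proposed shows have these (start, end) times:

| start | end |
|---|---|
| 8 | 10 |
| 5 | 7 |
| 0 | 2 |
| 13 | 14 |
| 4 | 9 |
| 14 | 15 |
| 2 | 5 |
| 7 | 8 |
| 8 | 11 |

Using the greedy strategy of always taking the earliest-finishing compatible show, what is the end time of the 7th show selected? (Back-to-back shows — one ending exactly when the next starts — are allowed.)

Sorted by end: (0,2)  (2,5)  (5,7)  (7,8)  (4,9)  (8,10)  (8,11)  (13,14)  (14,15)
take (0,2); take (2,5); take (5,7); take (7,8); skip (4,9); take (8,10); take (13,14); take (14,15).
Selected: (0,2) (2,5) (5,7) (7,8) (8,10) (13,14) (14,15)

15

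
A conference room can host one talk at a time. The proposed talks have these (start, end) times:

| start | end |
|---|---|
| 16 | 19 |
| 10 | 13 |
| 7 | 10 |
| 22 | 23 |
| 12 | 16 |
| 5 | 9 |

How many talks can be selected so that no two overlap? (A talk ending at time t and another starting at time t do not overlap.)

Order by finish time; keep every interval that doesn't clash with the previous kept one.
By end time: (5,9), (7,10), (10,13), (12,16), (16,19), (22,23).
Pick (5,9); next start ≥ 9 → (10,13); next start ≥ 13 → (16,19); next start ≥ 19 → (22,23).
Selected 4 talks.

4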